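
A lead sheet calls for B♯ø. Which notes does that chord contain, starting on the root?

B#, D#, F#, A#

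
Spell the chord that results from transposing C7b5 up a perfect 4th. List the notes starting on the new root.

F A Cb Eb

A perfect 4th up from C is F, so the new chord is F dominant seventh flat five.
root → F
3rd (major 3rd) → A
5th (diminished 5th) → Cb
7th (minor 7th) → Eb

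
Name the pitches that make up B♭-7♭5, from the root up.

Bb, Db, Fb, Ab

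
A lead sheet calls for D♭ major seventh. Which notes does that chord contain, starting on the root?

D-flat F A-flat C

Root D-flat, quality major seventh:
Root: D-flat
Major 3rd (3rd): F
Perfect 5th (5th): A-flat
Major 7th (7th): C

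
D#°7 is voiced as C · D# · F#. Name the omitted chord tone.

A

D#°7 = D#, F#, A, C. The voicing lacks the 5th (diminished 5th), A.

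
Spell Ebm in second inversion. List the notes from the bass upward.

Bb – Eb – Gb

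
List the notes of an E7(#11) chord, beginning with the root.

E – G♯ – B – D – A♯

Root E, quality dominant seventh sharp eleven:
E — root
G♯ — major 3rd
B — perfect 5th
D — minor 7th
A♯ — augmented 11th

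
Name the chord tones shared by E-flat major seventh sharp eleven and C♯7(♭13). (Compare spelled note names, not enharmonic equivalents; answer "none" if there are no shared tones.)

E-flat major seventh sharp eleven = Eb, G, Bb, D, A.
C♯7(♭13) = C#, E#, G#, B, A.
Shared: A.

A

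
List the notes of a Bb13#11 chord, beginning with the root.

B♭ D F A♭ C E G

Root B♭, quality dominant thirteenth sharp eleven:
B♭ — root
D — major 3rd
F — perfect 5th
A♭ — minor 7th
C — major 9th
E — augmented 11th
G — major 13th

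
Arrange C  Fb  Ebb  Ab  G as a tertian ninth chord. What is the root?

Fb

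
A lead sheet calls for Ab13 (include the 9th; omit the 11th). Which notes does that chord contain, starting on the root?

A♭ – C – E♭ – G♭ – B♭ – F

Root A♭, quality dominant thirteenth:
Root: A♭
Major 3rd (3rd): C
Perfect 5th (5th): E♭
Minor 7th (7th): G♭
Major 9th (9th): B♭
Major 13th (13th): F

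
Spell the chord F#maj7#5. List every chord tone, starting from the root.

F# – A# – C## – E#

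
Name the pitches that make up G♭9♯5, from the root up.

G♭ – B♭ – D – F♭ – A♭

G♭9♯5: dominant ninth sharp five on G♭.
root → G♭
3rd (major 3rd) → B♭
5th (augmented 5th) → D
7th (minor 7th) → F♭
9th (major 9th) → A♭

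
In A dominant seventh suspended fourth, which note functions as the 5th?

E

Root of A dominant seventh suspended fourth = A. The 5th is a perfect 5th: A up a perfect 5th → E.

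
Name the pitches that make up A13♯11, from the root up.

A, C♯, E, G, B, D♯, F♯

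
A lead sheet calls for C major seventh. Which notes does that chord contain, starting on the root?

C E G B

Root C, quality major seventh:
- root: C
- major 3rd: E
- perfect 5th: G
- major 7th: B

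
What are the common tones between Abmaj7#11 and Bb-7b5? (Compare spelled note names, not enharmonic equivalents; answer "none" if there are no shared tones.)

Ab

Abmaj7#11 = Ab, C, Eb, G, D.
Bb-7b5 = Bb, Db, Fb, Ab.
Shared: Ab.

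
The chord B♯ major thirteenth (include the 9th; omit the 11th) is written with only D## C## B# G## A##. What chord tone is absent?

F##

B♯ major thirteenth = B#, D##, F##, A##, C##, G##. The voicing lacks the 5th (perfect 5th), F##.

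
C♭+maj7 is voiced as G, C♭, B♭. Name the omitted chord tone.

The full C♭+maj7 chord is C♭, E♭, G, B♭.
Comparing with the voicing, the major 3rd (3rd) — E♭ — is absent.

E♭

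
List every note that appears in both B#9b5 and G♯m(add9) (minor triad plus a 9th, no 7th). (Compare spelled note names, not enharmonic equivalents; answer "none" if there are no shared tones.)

B#9b5: B# D## F# A# C##
G♯m(add9): G# B D# A#
Common to both → A#.

A#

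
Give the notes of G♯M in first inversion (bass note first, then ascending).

In root position, G♯M is G#–B#–D#.
First inversion puts the third (B#) in the bass.

B#, D#, G#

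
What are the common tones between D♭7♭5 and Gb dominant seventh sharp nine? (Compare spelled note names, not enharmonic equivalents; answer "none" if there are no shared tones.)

Db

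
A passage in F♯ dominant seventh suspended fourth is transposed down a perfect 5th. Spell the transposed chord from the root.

F# down a perfect 5th → B. New chord: B dominant seventh suspended fourth.
B — root
E — perfect 4th
F# — perfect 5th
A — minor 7th

B E F# A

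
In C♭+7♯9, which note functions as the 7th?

Root of C♭+7♯9 = C♭. The 7th is a minor 7th: C♭ up a minor 7th → B𝄫.

B𝄫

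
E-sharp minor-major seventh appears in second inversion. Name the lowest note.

B#

E-sharp minor-major seventh in root position is E#–G#–B#–D##.
Second inversion places the fifth in the bass, which is B#.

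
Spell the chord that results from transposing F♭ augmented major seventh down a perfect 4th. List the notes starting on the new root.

Cb Eb G Bb

Fb down a perfect 4th → Cb. New chord: Cb augmented major seventh.
Cb — root
Eb — major 3rd
G — augmented 5th
Bb — major 7th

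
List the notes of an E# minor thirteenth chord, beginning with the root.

E# minor thirteenth: minor thirteenth on E#.
E# — root
G# — minor 3rd
B# — perfect 5th
D# — minor 7th
F## — major 9th
A# — perfect 11th
C## — major 13th

E#, G#, B#, D#, F##, A#, C##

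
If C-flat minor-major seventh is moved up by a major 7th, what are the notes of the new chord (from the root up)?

C-flat up a major 7th → B-flat. New chord: B-flat minor-major seventh.
- root: B-flat
- minor 3rd: D-flat
- perfect 5th: F
- major 7th: A

B-flat, D-flat, F, A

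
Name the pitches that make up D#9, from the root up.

D#9 is a dominant ninth built on D♯.
- root: D♯
- major 3rd: F𝄪
- perfect 5th: A♯
- minor 7th: C♯
- major 9th: E♯

D♯  F𝄪  A♯  C♯  E♯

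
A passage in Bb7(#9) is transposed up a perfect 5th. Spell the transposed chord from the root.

Transposed root: Bb → F (perfect 5th up). So we spell F dominant seventh sharp nine:
root → F
3rd (major 3rd) → A
5th (perfect 5th) → C
7th (minor 7th) → Eb
9th (augmented 9th) → G#

F  A  C  Eb  G#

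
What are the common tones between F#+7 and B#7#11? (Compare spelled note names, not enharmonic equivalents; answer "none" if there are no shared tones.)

A#

F#+7: F# A# C## E
B#7#11: B# D## F## A# E##
Common to both → A#.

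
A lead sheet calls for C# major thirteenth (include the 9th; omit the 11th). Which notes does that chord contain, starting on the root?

C-sharp – E-sharp – G-sharp – B-sharp – D-sharp – A-sharp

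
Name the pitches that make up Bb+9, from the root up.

B♭, D, F♯, A♭, C

Bb+9: dominant ninth sharp five on B♭.
- root: B♭
- major 3rd: D
- augmented 5th: F♯
- minor 7th: A♭
- major 9th: C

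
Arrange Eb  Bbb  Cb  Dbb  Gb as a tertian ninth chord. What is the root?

Arranged so that each adjacent pair is a third by letter name: Cb – Eb – Gb – Bbb – Dbb.
The bottom of that stack, Cb, is the root (this is Cb dominant seventh flat nine).

Cb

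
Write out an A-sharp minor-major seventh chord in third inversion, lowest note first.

G##, A#, C#, E#

A-sharp minor-major seventh = A#–C#–E#–G##; third inversion → seventh (G##) lowest.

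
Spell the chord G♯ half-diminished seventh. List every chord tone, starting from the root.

G-sharp, B, D, F-sharp

G♯ half-diminished seventh: half-diminished seventh on G-sharp.
- root: G-sharp
- minor 3rd: B
- diminished 5th: D
- minor 7th: F-sharp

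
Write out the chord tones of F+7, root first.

F – A – C♯ – E♭

Root F, quality augmented seventh:
root → F
3rd (major 3rd) → A
5th (augmented 5th) → C♯
7th (minor 7th) → E♭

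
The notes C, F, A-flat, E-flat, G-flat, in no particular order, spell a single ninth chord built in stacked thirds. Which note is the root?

Arranged so that each adjacent pair is a third by letter name: F – A-flat – C – E-flat – G-flat.
The bottom of that stack, F, is the root (this is F minor seventh flat nine).

F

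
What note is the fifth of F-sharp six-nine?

C#

Root of F-sharp six-nine = F#. The 5th is a perfect 5th: F# up a perfect 5th → C#.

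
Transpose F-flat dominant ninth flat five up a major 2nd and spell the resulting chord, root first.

F-flat up a major 2nd → G-flat. New chord: G-flat dominant ninth flat five.
- root: G-flat
- major 3rd: B-flat
- diminished 5th: D-double-flat
- minor 7th: F-flat
- major 9th: A-flat

G-flat, B-flat, D-double-flat, F-flat, A-flat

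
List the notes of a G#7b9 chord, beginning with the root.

G♯  B♯  D♯  F♯  A

Root G♯, quality dominant seventh flat nine:
Root: G♯
Major 3rd (3rd): B♯
Perfect 5th (5th): D♯
Minor 7th (7th): F♯
Minor 9th (9th): A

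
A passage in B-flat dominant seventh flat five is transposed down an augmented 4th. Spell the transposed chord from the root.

Fb  Ab  Cbb  Ebb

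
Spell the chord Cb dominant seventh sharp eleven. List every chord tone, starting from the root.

C-flat  E-flat  G-flat  B-double-flat  F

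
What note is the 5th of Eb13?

Eb13 is built on E♭; its 5th is a perfect 5th above the root.
A fifth above E uses the letter B, and the perfect 5th above E♭ is B♭.

B♭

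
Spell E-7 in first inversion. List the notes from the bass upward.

In root position, E-7 is E–G–B–D.
First inversion puts the third (G) in the bass.

G B D E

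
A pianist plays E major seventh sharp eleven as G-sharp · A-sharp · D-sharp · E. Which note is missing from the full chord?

B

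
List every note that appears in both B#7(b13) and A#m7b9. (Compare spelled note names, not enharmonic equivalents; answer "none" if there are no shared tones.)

A# G#

B#7(b13) = B#, D##, F##, A#, G#.
A#m7b9 = A#, C#, E#, G#, B.
Shared: A#, G#.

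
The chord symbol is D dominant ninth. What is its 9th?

E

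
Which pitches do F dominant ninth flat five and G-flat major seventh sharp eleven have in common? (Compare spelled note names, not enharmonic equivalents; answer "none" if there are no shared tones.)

F dominant ninth flat five = F, A, C-flat, E-flat, G.
G-flat major seventh sharp eleven = G-flat, B-flat, D-flat, F, C.
Shared: F.

F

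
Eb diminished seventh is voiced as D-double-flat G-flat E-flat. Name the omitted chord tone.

B-double-flat

Eb diminished seventh = E-flat, G-flat, B-double-flat, D-double-flat. The voicing lacks the 5th (diminished 5th), B-double-flat.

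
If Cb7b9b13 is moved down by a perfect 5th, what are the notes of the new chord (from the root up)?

Fb  Ab  Cb  Ebb  Gbb  Dbb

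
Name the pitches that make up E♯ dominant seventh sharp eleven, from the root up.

E♯ dominant seventh sharp eleven: dominant seventh sharp eleven on E#.
Root: E#
Major 3rd (3rd): G##
Perfect 5th (5th): B#
Minor 7th (7th): D#
Augmented 11th (11th): A##

E#  G##  B#  D#  A##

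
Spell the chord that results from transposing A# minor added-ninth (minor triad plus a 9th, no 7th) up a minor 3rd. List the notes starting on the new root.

C-sharp – E – G-sharp – D-sharp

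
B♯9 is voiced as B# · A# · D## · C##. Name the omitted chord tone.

The full B♯9 chord is B#, D##, F##, A#, C##.
Comparing with the voicing, the perfect 5th (5th) — F## — is absent.

F##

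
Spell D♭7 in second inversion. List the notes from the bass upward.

Ab Cb Db F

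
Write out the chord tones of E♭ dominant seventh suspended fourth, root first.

E-flat, A-flat, B-flat, D-flat

E♭ dominant seventh suspended fourth: dominant seventh suspended fourth on E-flat.
- root: E-flat
- perfect 4th: A-flat
- perfect 5th: B-flat
- minor 7th: D-flat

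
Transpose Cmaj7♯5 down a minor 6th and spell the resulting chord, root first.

Transposed root: C → E (minor 6th down). So we spell E augmented major seventh:
E — root
G# — major 3rd
B# — augmented 5th
D# — major 7th

E – G# – B# – D#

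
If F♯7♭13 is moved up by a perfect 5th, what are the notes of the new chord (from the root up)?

A perfect 5th up from F# is C#, so the new chord is C# dominant seventh flat thirteen.
root → C#
3rd (major 3rd) → E#
5th (perfect 5th) → G#
7th (minor 7th) → B
13th (minor 13th) → A

C#, E#, G#, B, A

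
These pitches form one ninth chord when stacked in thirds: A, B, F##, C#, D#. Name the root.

Stacking in thirds gives B – D# – F## – A – C#, so B is the root — B dominant ninth sharp five.

B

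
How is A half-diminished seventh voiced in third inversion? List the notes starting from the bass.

G, A, C, E-flat

A half-diminished seventh = A–C–E-flat–G; third inversion → seventh (G) lowest.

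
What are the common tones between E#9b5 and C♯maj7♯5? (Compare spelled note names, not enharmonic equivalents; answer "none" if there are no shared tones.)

E#9b5 = E♯, G𝄪, B, D♯, F𝄪.
C♯maj7♯5 = C♯, E♯, G𝄪, B♯.
Shared: E♯, G𝄪.

E♯, G𝄪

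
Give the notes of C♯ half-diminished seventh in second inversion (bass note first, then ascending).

C♯ half-diminished seventh = C-sharp–E–G–B; second inversion → fifth (G) lowest.

G, B, C-sharp, E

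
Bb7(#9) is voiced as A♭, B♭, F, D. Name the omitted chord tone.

C♯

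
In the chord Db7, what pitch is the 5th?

Root of Db7 = Db. The 5th is a perfect 5th: Db up a perfect 5th → Ab.

Ab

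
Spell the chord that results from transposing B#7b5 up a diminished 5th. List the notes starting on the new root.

A diminished 5th up from B♯ is F♯, so the new chord is F♯ dominant seventh flat five.
Root: F♯
Major 3rd (3rd): A♯
Diminished 5th (5th): C
Minor 7th (7th): E

F♯, A♯, C, E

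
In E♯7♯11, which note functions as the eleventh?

A##

E♯7♯11 is built on E#; its 11th is an augmented 11th above the root.
A fourth above E uses the letter A, and the augmented 11th above E# is A##.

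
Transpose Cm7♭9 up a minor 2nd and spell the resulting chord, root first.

C up a minor 2nd → Db. New chord: Db minor seventh flat nine.
root → Db
3rd (minor 3rd) → Fb
5th (perfect 5th) → Ab
7th (minor 7th) → Cb
9th (minor 9th) → Ebb

Db Fb Ab Cb Ebb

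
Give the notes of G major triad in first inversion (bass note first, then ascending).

B  D  G

In root position, G major triad is G–B–D.
First inversion puts the third (B) in the bass.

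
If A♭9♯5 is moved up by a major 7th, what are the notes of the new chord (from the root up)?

A major 7th up from A♭ is G, so the new chord is G dominant ninth sharp five.
Root: G
Major 3rd (3rd): B
Augmented 5th (5th): D♯
Minor 7th (7th): F
Major 9th (9th): A

G – B – D♯ – F – A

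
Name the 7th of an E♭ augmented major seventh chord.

E♭ augmented major seventh is built on E-flat; its 7th is a major 7th above the root.
A seventh above E uses the letter D, and the major 7th above E-flat is D.

D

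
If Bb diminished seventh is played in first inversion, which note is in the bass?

D-flat

Bb diminished seventh = B-flat–D-flat–F-flat–A-double-flat. First inversion → third in the bass = D-flat.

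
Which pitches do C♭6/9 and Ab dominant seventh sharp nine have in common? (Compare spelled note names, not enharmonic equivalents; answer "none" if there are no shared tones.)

C♭6/9: Cb Eb Gb Ab Db
Ab dominant seventh sharp nine: Ab C Eb Gb B
Common to both → Eb, Gb, Ab.

Eb, Gb, Ab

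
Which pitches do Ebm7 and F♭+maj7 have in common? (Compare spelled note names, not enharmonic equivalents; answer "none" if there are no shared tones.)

Eb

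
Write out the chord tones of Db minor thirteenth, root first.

Db, Fb, Ab, Cb, Eb, Gb, Bb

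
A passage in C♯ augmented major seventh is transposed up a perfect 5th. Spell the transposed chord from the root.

Transposed root: C-sharp → G-sharp (perfect 5th up). So we spell G-sharp augmented major seventh:
root → G-sharp
3rd (major 3rd) → B-sharp
5th (augmented 5th) → D-double-sharp
7th (major 7th) → F-double-sharp

G-sharp, B-sharp, D-double-sharp, F-double-sharp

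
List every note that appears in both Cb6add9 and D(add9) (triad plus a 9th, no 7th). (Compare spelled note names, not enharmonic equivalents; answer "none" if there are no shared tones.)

none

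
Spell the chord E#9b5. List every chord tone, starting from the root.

E♯, G𝄪, B, D♯, F𝄪

E#9b5: dominant ninth flat five on E♯.
E♯ — root
G𝄪 — major 3rd
B — diminished 5th
D♯ — minor 7th
F𝄪 — major 9th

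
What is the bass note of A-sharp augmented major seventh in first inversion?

C##

A-sharp augmented major seventh = A#–C##–E##–G##. First inversion → third in the bass = C##.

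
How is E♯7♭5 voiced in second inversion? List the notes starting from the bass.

B, D#, E#, G##

In root position, E♯7♭5 is E#–G##–B–D#.
Second inversion puts the fifth (B) in the bass.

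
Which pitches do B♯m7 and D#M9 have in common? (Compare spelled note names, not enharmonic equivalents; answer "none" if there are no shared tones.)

D# – F## – A#

B♯m7 = B#, D#, F##, A#.
D#M9 = D#, F##, A#, C##, E#.
Shared: D#, F##, A#.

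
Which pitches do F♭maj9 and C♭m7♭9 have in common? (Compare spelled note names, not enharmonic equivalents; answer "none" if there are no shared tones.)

Cb  Gb

F♭maj9: Fb Ab Cb Eb Gb
C♭m7♭9: Cb Ebb Gb Bbb Dbb
Common to both → Cb, Gb.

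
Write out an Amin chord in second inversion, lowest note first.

Amin = A–C–E; second inversion → fifth (E) lowest.

E  A  C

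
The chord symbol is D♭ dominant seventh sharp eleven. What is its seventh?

Root of D♭ dominant seventh sharp eleven = D-flat. The 7th is a minor 7th: D-flat up a minor 7th → C-flat.

C-flat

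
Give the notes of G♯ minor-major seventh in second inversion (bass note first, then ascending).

D# F## G# B

G♯ minor-major seventh = G#–B–D#–F##; second inversion → fifth (D#) lowest.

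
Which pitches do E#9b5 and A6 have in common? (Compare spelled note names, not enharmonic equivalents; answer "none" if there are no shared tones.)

none

E#9b5: E# G## B D# F##
A6: A C# E F#
Common to both → none.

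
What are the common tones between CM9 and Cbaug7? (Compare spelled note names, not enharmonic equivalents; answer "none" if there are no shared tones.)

G

CM9: C E G B D
Cbaug7: Cb Eb G Bbb
Common to both → G.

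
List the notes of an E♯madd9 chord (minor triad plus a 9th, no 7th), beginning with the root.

E♯madd9: minor added-ninth on E#.
E# — root
G# — minor 3rd
B# — perfect 5th
F## — major 9th

E#, G#, B#, F##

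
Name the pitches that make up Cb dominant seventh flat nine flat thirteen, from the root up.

C-flat  E-flat  G-flat  B-double-flat  D-double-flat  A-double-flat

Root C-flat, quality dominant seventh flat nine flat thirteen:
Root: C-flat
Major 3rd (3rd): E-flat
Perfect 5th (5th): G-flat
Minor 7th (7th): B-double-flat
Minor 9th (9th): D-double-flat
Minor 13th (13th): A-double-flat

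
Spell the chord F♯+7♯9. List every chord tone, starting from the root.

F♯, A♯, C𝄪, E, G𝄪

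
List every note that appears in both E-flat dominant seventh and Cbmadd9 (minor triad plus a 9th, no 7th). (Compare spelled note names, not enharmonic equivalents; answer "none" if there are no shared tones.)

Db

E-flat dominant seventh = Eb, G, Bb, Db.
Cbmadd9 = Cb, Ebb, Gb, Db.
Shared: Db.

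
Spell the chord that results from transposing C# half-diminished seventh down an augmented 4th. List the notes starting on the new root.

C# down an augmented 4th → G. New chord: G half-diminished seventh.
root → G
3rd (minor 3rd) → Bb
5th (diminished 5th) → Db
7th (minor 7th) → F

G Bb Db F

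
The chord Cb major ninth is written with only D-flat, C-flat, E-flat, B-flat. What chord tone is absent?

G-flat

Cb major ninth = C-flat, E-flat, G-flat, B-flat, D-flat. The voicing lacks the 5th (perfect 5th), G-flat.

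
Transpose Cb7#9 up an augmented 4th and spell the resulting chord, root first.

F – A – C – Eb – G#

An augmented 4th up from Cb is F, so the new chord is F dominant seventh sharp nine.
- root: F
- major 3rd: A
- perfect 5th: C
- minor 7th: Eb
- augmented 9th: G#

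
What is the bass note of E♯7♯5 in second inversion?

B##

E♯7♯5 = E#–G##–B##–D#. Second inversion → fifth in the bass = B##.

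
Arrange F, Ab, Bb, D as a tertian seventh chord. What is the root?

Arranged so that each adjacent pair is a third by letter name: Bb – D – F – Ab.
The bottom of that stack, Bb, is the root (this is Bb dominant seventh).

Bb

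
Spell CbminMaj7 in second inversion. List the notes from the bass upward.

Gb, Bb, Cb, Ebb

In root position, CbminMaj7 is Cb–Ebb–Gb–Bb.
Second inversion puts the fifth (Gb) in the bass.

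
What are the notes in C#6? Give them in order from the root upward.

C#, E#, G#, A#

C#6 is a major sixth built on C#.
root → C#
3rd (major 3rd) → E#
5th (perfect 5th) → G#
6th (major 6th) → A#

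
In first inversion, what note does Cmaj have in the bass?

E

Cmaj in root position is C–E–G.
First inversion places the third in the bass, which is E.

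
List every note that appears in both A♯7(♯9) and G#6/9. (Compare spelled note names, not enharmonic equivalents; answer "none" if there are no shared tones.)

A♯7(♯9) = A#, C##, E#, G#, B##.
G#6/9 = G#, B#, D#, E#, A#.
Shared: A#, E#, G#.

A#  E#  G#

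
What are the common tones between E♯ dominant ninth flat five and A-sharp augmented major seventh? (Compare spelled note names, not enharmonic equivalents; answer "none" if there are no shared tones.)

E♯ dominant ninth flat five = E-sharp, G-double-sharp, B, D-sharp, F-double-sharp.
A-sharp augmented major seventh = A-sharp, C-double-sharp, E-double-sharp, G-double-sharp.
Shared: G-double-sharp.

G-double-sharp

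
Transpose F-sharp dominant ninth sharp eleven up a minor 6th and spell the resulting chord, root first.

F# up a minor 6th → D. New chord: D dominant ninth sharp eleven.
Root: D
Major 3rd (3rd): F#
Perfect 5th (5th): A
Minor 7th (7th): C
Major 9th (9th): E
Augmented 11th (11th): G#

D  F#  A  C  E  G#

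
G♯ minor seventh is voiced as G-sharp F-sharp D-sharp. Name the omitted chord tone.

G♯ minor seventh = G-sharp, B, D-sharp, F-sharp. The voicing lacks the 3rd (minor 3rd), B.

B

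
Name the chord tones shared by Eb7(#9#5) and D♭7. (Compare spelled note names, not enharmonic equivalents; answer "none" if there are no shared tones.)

Db

Eb7(#9#5): Eb G B Db F#
D♭7: Db F Ab Cb
Common to both → Db.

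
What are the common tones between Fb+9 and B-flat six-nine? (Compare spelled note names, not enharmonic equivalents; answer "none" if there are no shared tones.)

Fb+9: Fb Ab C Ebb Gb
B-flat six-nine: Bb D F G C
Common to both → C.

C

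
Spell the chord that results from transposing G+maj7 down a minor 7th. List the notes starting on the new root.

A minor 7th down from G is A, so the new chord is A augmented major seventh.
A — root
C♯ — major 3rd
E♯ — augmented 5th
G♯ — major 7th

A, C♯, E♯, G♯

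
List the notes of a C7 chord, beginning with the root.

C, E, G, Bb

C7: dominant seventh on C.
C — root
E — major 3rd
G — perfect 5th
Bb — minor 7th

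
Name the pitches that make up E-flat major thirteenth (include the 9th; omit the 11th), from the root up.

Root Eb, quality major thirteenth:
root → Eb
3rd (major 3rd) → G
5th (perfect 5th) → Bb
7th (major 7th) → D
9th (major 9th) → F
13th (major 13th) → C

Eb, G, Bb, D, F, C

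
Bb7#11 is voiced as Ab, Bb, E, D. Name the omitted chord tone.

F

The full Bb7#11 chord is Bb, D, F, Ab, E.
Comparing with the voicing, the perfect 5th (5th) — F — is absent.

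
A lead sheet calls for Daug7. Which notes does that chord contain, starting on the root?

D, F#, A#, C

Root D, quality augmented seventh:
- root: D
- major 3rd: F#
- augmented 5th: A#
- minor 7th: C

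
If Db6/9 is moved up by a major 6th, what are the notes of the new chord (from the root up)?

B♭, D, F, G, C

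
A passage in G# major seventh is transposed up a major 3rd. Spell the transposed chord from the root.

B# – D## – F## – A##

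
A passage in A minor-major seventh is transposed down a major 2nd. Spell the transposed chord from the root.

G  Bb  D  F#

A down a major 2nd → G. New chord: G minor-major seventh.
Root: G
Minor 3rd (3rd): Bb
Perfect 5th (5th): D
Major 7th (7th): F#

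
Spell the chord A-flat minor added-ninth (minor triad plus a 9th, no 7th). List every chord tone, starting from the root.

A-flat – C-flat – E-flat – B-flat

A-flat minor added-ninth is a minor added-ninth built on A-flat.
A-flat — root
C-flat — minor 3rd
E-flat — perfect 5th
B-flat — major 9th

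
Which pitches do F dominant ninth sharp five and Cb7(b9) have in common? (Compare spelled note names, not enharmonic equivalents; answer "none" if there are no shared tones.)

F dominant ninth sharp five: F A C# Eb G
Cb7(b9): Cb Eb Gb Bbb Dbb
Common to both → Eb.

Eb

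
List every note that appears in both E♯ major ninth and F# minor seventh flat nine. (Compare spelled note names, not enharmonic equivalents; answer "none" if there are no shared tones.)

none

E♯ major ninth: E-sharp G-double-sharp B-sharp D-double-sharp F-double-sharp
F# minor seventh flat nine: F-sharp A C-sharp E G
Common to both → none.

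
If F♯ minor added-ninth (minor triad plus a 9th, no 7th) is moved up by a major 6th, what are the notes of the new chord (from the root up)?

D-sharp F-sharp A-sharp E-sharp

F-sharp up a major 6th → D-sharp. New chord: D-sharp minor added-ninth.
Root: D-sharp
Minor 3rd (3rd): F-sharp
Perfect 5th (5th): A-sharp
Major 9th (9th): E-sharp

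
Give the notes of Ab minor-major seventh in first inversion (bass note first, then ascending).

Ab minor-major seventh = Ab–Cb–Eb–G; first inversion → third (Cb) lowest.

Cb Eb G Ab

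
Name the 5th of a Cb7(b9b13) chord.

Gb

Cb7(b9b13) is built on Cb; its 5th is a perfect 5th above the root.
A fifth above C uses the letter G, and the perfect 5th above Cb is Gb.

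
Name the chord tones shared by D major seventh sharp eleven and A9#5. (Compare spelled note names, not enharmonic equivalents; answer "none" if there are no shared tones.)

A  C♯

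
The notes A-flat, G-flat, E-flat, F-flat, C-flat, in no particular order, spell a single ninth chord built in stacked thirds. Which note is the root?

F-flat

Arranged so that each adjacent pair is a third by letter name: F-flat – A-flat – C-flat – E-flat – G-flat.
The bottom of that stack, F-flat, is the root (this is F-flat major ninth).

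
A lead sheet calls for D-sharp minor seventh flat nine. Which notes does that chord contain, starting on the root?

D-sharp minor seventh flat nine is a minor seventh flat nine built on D♯.
D♯ — root
F♯ — minor 3rd
A♯ — perfect 5th
C♯ — minor 7th
E — minor 9th

D♯, F♯, A♯, C♯, E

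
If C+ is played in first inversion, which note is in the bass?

C+ = C–E–G#. First inversion → third in the bass = E.

E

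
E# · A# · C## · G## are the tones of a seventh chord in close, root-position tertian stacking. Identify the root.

Stacking in thirds gives A# – C## – E# – G##, so A# is the root — A# major seventh.

A#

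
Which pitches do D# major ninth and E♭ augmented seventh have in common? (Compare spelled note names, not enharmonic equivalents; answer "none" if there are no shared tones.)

none

D# major ninth: D-sharp F-double-sharp A-sharp C-double-sharp E-sharp
E♭ augmented seventh: E-flat G B D-flat
Common to both → none.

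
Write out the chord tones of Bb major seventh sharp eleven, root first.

B-flat  D  F  A  E

Bb major seventh sharp eleven is a major seventh sharp eleven built on B-flat.
B-flat — root
D — major 3rd
F — perfect 5th
A — major 7th
E — augmented 11th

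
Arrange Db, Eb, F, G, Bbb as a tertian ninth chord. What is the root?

Arranged so that each adjacent pair is a third by letter name: Eb – G – Bbb – Db – F.
The bottom of that stack, Eb, is the root (this is Eb dominant ninth flat five).

Eb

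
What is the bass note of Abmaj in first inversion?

C

Abmaj = Ab–C–Eb. First inversion → third in the bass = C.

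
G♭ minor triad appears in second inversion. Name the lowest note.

D-flat

G♭ minor triad = G-flat–B-double-flat–D-flat. Second inversion → fifth in the bass = D-flat.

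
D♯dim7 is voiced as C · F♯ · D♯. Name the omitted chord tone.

A

The full D♯dim7 chord is D♯, F♯, A, C.
Comparing with the voicing, the diminished 5th (5th) — A — is absent.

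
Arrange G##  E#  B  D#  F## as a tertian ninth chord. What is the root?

E#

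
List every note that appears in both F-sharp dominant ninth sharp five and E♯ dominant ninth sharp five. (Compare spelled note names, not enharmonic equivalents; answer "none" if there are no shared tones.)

none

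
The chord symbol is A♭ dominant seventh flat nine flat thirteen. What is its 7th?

G-flat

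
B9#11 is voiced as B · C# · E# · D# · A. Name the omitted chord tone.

F#

The full B9#11 chord is B, D#, F#, A, C#, E#.
Comparing with the voicing, the perfect 5th (5th) — F# — is absent.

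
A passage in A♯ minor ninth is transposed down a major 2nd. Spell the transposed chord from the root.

G♯ – B – D♯ – F♯ – A♯

A♯ down a major 2nd → G♯. New chord: G♯ minor ninth.
G♯ — root
B — minor 3rd
D♯ — perfect 5th
F♯ — minor 7th
A♯ — major 9th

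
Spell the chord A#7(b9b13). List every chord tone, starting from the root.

Root A♯, quality dominant seventh flat nine flat thirteen:
- root: A♯
- major 3rd: C𝄪
- perfect 5th: E♯
- minor 7th: G♯
- minor 9th: B
- minor 13th: F♯

A♯, C𝄪, E♯, G♯, B, F♯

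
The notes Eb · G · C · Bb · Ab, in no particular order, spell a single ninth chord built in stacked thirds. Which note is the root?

Ab

Stacking in thirds gives Ab – C – Eb – G – Bb, so Ab is the root — Ab major ninth.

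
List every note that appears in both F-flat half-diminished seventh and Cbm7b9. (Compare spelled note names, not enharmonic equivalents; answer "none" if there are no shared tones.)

F-flat half-diminished seventh = Fb, Abb, Cbb, Ebb.
Cbm7b9 = Cb, Ebb, Gb, Bbb, Dbb.
Shared: Ebb.

Ebb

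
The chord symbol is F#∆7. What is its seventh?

E#

F#∆7 is built on F#; its 7th is a major 7th above the root.
A seventh above F uses the letter E, and the major 7th above F# is E#.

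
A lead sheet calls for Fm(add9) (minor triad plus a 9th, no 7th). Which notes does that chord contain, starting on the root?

Root F, quality minor added-ninth:
Root: F
Minor 3rd (3rd): Ab
Perfect 5th (5th): C
Major 9th (9th): G

F, Ab, C, G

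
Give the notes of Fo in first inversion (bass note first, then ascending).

Fo = F–Ab–Cb; first inversion → third (Ab) lowest.

Ab, Cb, F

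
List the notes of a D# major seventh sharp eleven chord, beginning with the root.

Root D♯, quality major seventh sharp eleven:
root → D♯
3rd (major 3rd) → F𝄪
5th (perfect 5th) → A♯
7th (major 7th) → C𝄪
11th (augmented 11th) → G𝄪

D♯ F𝄪 A♯ C𝄪 G𝄪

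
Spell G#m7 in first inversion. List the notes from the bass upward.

In root position, G#m7 is G#–B–D#–F#.
First inversion puts the third (B) in the bass.

B  D#  F#  G#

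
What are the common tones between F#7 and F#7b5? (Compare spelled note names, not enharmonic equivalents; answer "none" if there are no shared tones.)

F#7: F# A# C# E
F#7b5: F# A# C E
Common to both → F#, A#, E.

F# – A# – E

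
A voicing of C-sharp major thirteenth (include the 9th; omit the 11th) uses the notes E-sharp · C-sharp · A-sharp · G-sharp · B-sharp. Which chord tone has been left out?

The full C-sharp major thirteenth chord is C-sharp, E-sharp, G-sharp, B-sharp, D-sharp, A-sharp.
Comparing with the voicing, the major 9th (9th) — D-sharp — is absent.

D-sharp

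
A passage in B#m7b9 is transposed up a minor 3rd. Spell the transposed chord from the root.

Transposed root: B# → D# (minor 3rd up). So we spell D# minor seventh flat nine:
Root: D#
Minor 3rd (3rd): F#
Perfect 5th (5th): A#
Minor 7th (7th): C#
Minor 9th (9th): E

D# F# A# C# E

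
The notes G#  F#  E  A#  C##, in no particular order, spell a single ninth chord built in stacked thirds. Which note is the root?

F#

Stacking in thirds gives F# – A# – C## – E – G#, so F# is the root — F# dominant ninth sharp five.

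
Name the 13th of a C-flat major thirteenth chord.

C-flat major thirteenth is built on C-flat; its 13th is a major 13th above the root.
A sixth above C uses the letter A, and the major 13th above C-flat is A-flat.

A-flat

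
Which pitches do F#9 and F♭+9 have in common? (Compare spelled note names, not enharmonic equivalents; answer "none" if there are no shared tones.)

F#9 = F♯, A♯, C♯, E, G♯.
F♭+9 = F♭, A♭, C, E𝄫, G♭.
Shared: none.

none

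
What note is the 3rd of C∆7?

E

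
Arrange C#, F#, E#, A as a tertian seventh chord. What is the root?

F#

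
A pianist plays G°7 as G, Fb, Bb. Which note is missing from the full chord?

Db

The full G°7 chord is G, Bb, Db, Fb.
Comparing with the voicing, the diminished 5th (5th) — Db — is absent.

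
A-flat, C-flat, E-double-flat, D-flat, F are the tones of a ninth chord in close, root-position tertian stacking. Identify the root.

D-flat

Arranged so that each adjacent pair is a third by letter name: D-flat – F – A-flat – C-flat – E-double-flat.
The bottom of that stack, D-flat, is the root (this is D-flat dominant seventh flat nine).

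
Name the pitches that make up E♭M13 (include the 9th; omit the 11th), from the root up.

Eb G Bb D F C

E♭M13: major thirteenth on Eb.
Eb — root
G — major 3rd
Bb — perfect 5th
D — major 7th
F — major 9th
C — major 13th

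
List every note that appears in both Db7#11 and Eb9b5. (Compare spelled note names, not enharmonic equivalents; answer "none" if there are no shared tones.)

Db – F – G

Db7#11: Db F Ab Cb G
Eb9b5: Eb G Bbb Db F
Common to both → Db, F, G.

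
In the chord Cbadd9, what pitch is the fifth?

Cbadd9 is built on C♭; its 5th is a perfect 5th above the root.
A fifth above C uses the letter G, and the perfect 5th above C♭ is G♭.

G♭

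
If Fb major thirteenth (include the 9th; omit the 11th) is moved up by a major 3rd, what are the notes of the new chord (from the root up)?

F-flat up a major 3rd → A-flat. New chord: A-flat major thirteenth.
root → A-flat
3rd (major 3rd) → C
5th (perfect 5th) → E-flat
7th (major 7th) → G
9th (major 9th) → B-flat
13th (major 13th) → F

A-flat  C  E-flat  G  B-flat  F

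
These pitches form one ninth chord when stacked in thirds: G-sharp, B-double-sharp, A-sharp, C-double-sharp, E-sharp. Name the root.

Stacking in thirds gives A-sharp – C-double-sharp – E-sharp – G-sharp – B-double-sharp, so A-sharp is the root — A-sharp dominant seventh sharp nine.

A-sharp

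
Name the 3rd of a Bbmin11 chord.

Db

Bbmin11 is built on Bb; its 3rd is a minor 3rd above the root.
A third above B uses the letter D, and the minor 3rd above Bb is Db.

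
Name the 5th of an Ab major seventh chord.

Ab major seventh is built on A-flat; its 5th is a perfect 5th above the root.
A fifth above A uses the letter E, and the perfect 5th above A-flat is E-flat.

E-flat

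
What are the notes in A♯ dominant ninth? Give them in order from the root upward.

A#  C##  E#  G#  B#

A♯ dominant ninth is a dominant ninth built on A#.
Root: A#
Major 3rd (3rd): C##
Perfect 5th (5th): E#
Minor 7th (7th): G#
Major 9th (9th): B#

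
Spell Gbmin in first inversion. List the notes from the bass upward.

Gbmin = Gb–Bbb–Db; first inversion → third (Bbb) lowest.

Bbb  Db  Gb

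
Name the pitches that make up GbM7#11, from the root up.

Gb Bb Db F C

GbM7#11 is a major seventh sharp eleven built on Gb.
root → Gb
3rd (major 3rd) → Bb
5th (perfect 5th) → Db
7th (major 7th) → F
11th (augmented 11th) → C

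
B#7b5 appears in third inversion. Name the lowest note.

A#

B#7b5 = B#–D##–F#–A#. Third inversion → seventh in the bass = A#.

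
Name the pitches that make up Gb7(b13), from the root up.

Gb Bb Db Fb Ebb

Root Gb, quality dominant seventh flat thirteen:
Gb — root
Bb — major 3rd
Db — perfect 5th
Fb — minor 7th
Ebb — minor 13th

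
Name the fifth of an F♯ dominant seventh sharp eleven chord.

C♯

F♯ dominant seventh sharp eleven is built on F♯; its 5th is a perfect 5th above the root.
A fifth above F uses the letter C, and the perfect 5th above F♯ is C♯.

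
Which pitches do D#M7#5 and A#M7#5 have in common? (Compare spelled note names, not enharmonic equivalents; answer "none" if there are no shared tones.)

C##

D#M7#5: D# F## A## C##
A#M7#5: A# C## E## G##
Common to both → C##.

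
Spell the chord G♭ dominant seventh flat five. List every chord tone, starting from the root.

Gb, Bb, Dbb, Fb

Root Gb, quality dominant seventh flat five:
- root: Gb
- major 3rd: Bb
- diminished 5th: Dbb
- minor 7th: Fb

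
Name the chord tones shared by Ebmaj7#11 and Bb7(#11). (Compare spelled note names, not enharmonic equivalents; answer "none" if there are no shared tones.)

Ebmaj7#11 = Eb, G, Bb, D, A.
Bb7(#11) = Bb, D, F, Ab, E.
Shared: Bb, D.

Bb, D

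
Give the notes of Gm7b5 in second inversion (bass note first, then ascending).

In root position, Gm7b5 is G–Bb–Db–F.
Second inversion puts the fifth (Db) in the bass.

Db, F, G, Bb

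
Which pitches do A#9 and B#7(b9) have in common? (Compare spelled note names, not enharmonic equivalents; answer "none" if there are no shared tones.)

A#9: A# C## E# G# B#
B#7(b9): B# D## F## A# C#
Common to both → A#, B#.

A#, B#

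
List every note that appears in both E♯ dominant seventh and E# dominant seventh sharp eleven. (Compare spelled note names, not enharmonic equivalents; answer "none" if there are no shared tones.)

E# – G## – B# – D#

E♯ dominant seventh = E#, G##, B#, D#.
E# dominant seventh sharp eleven = E#, G##, B#, D#, A##.
Shared: E#, G##, B#, D#.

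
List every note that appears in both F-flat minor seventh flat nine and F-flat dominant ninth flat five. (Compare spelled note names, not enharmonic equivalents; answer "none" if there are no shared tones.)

F-flat, E-double-flat

F-flat minor seventh flat nine = F-flat, A-double-flat, C-flat, E-double-flat, G-double-flat.
F-flat dominant ninth flat five = F-flat, A-flat, C-double-flat, E-double-flat, G-flat.
Shared: F-flat, E-double-flat.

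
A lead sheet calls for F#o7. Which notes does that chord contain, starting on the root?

Root F#, quality diminished seventh:
- root: F#
- minor 3rd: A
- diminished 5th: C
- diminished 7th: Eb

F#, A, C, Eb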